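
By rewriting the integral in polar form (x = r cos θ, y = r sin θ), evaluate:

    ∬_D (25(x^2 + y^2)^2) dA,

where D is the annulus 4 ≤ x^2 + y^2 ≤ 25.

The region D is 2 ≤ r ≤ 5, 0 ≤ θ ≤ 2π in polar coordinates, where x = r cos(θ), y = r sin(θ), and dA = r dr dθ.

Under the substitution, the integrand becomes 25r^4, so

    ∬_D (25(x^2 + y^2)^2) dA = ∫_{0}^{2π} ∫_{2}^{5} (25r^4) · r dr dθ.

Inner integral (in r): ∫_{2}^{5} (25r^4) · r dr = 129675/2.

Outer integral (in θ): ∫_{0}^{2π} (129675/2) dθ = 129675π.

Therefore ∬_D (25(x^2 + y^2)^2) dA = 129675π.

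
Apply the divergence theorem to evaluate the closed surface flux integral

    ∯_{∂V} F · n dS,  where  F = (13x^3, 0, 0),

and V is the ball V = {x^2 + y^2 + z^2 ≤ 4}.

By the divergence theorem,

    ∯_{∂V} F · n dS = ∭_V (∇ · F) dV.

Compute the divergence:
    ∇ · F = ∂F_x/∂x + ∂F_y/∂y + ∂F_z/∂z = 39x^2 + 0 + 0 = 39x^2.

In spherical coordinates, x = ρ sin(φ) cos(θ), y = ρ sin(φ) sin(θ), z = ρ cos(φ), dV = ρ^2 sin(φ) dρ dφ dθ, with 0 ≤ ρ ≤ 2, 0 ≤ φ ≤ π, 0 ≤ θ ≤ 2π.

The integrand, after substitution and multiplying by the volume element, becomes (39ρ^2sin(φ)^2cos(θ)^2) · ρ^2 sin(φ), so

    ∭_V (∇·F) dV = ∫_0^{2π} ∫_0^{π} ∫_0^{2} (39ρ^2sin(φ)^2cos(θ)^2) · ρ^2 sin(φ) dρ dφ dθ.

Inner (ρ from 0 to 2): 1248sin(φ)^3cos(θ)^2/5.
Middle (φ from 0 to π): 1664cos(θ)^2/5.
Outer (θ from 0 to 2π): 1664π/5.

Therefore ∯_{∂V} F · n dS = 1664π/5.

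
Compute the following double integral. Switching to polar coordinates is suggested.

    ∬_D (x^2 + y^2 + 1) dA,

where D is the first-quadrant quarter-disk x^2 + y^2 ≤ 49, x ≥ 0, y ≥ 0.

The region D is 0 ≤ r ≤ 7, 0 ≤ θ ≤ π/2 in polar coordinates, where x = r cos(θ), y = r sin(θ), and dA = r dr dθ.

Under the substitution, the integrand becomes r^2 + 1, so

    ∬_D (x^2 + y^2 + 1) dA = ∫_{0}^{π/2} ∫_{0}^{7} (r^2 + 1) · r dr dθ.

Inner integral (in r): ∫_{0}^{7} (r^2 + 1) · r dr = 2499/4.

Outer integral (in θ): ∫_{0}^{π/2} (2499/4) dθ = 2499π/8.

Therefore ∬_D (x^2 + y^2 + 1) dA = 2499π/8.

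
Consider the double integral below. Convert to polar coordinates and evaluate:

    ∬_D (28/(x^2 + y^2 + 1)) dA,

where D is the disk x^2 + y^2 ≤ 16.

The region D is 0 ≤ r ≤ 4, 0 ≤ θ ≤ 2π in polar coordinates, where x = r cos(θ), y = r sin(θ), and dA = r dr dθ.

Under the substitution, the integrand becomes 28/(r^2 + 1), so

    ∬_D (28/(x^2 + y^2 + 1)) dA = ∫_{0}^{2π} ∫_{0}^{4} (28/(r^2 + 1)) · r dr dθ.

Inner integral (in r): ∫_{0}^{4} (28/(r^2 + 1)) · r dr = log(168377826559400929).

Outer integral (in θ): ∫_{0}^{2π} (log(168377826559400929)) dθ = 28π log(17).

Therefore ∬_D (28/(x^2 + y^2 + 1)) dA = 28π log(17).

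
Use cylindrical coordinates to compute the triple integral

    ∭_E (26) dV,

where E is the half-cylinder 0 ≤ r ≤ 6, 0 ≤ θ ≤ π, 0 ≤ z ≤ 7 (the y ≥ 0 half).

In cylindrical coordinates, x = r cos(θ), y = r sin(θ), z = z, and dV = r dr dθ dz.

The integrand becomes 26, so

    ∭_E (26) dV = ∫_{0}^{π} ∫_{0}^{6} ∫_{0}^{7} (26) · r dz dr dθ.

Inner (z): 182r.
Middle (r from 0 to 6): 3276.
Outer (θ): 3276π.

Therefore the triple integral equals 3276π.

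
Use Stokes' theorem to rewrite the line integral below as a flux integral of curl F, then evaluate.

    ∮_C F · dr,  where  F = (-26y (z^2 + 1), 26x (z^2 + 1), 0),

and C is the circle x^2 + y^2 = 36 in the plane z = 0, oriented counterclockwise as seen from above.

Let S be the flat disk x^2 + y^2 ≤ 36 in the plane z = 0, with upward unit normal n̂ = ẑ. By Stokes' theorem,

    ∮_C F · dr = ∬_S (∇ × F) · n̂ dS = ∬_D (curl F)_z dA,

where D is the disk x^2 + y^2 ≤ 36.

Compute the curl of F = (-26y (z^2 + 1), 26x (z^2 + 1), 0):
    (∇ × F)_x = ∂F_z/∂y - ∂F_y/∂z = -52x z,
    (∇ × F)_y = ∂F_x/∂z - ∂F_z/∂x = -52y z,
    (∇ × F)_z = ∂F_y/∂x - ∂F_x/∂y = 52z^2 + 52.

On z = 0, (curl F)_z = 52.

Convert to polar (x = r cos θ, y = r sin θ, dA = r dr dθ); the integrand becomes 52, so

    ∬_D (curl F)_z dA = ∫_0^{2π} ∫_0^{6} (52) · r dr dθ.

Inner (r from 0 to 6): 936.
Outer (θ from 0 to 2π): 1872π.

Therefore ∮_C F · dr = 1872π.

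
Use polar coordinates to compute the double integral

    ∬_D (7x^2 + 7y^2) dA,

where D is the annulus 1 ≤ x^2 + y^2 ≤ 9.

The region D is 1 ≤ r ≤ 3, 0 ≤ θ ≤ 2π in polar coordinates, where x = r cos(θ), y = r sin(θ), and dA = r dr dθ.

Under the substitution, the integrand becomes 7r^2, so

    ∬_D (7x^2 + 7y^2) dA = ∫_{0}^{2π} ∫_{1}^{3} (7r^2) · r dr dθ.

Inner integral (in r): ∫_{1}^{3} (7r^2) · r dr = 140.

Outer integral (in θ): ∫_{0}^{2π} (140) dθ = 280π.

Therefore ∬_D (7x^2 + 7y^2) dA = 280π.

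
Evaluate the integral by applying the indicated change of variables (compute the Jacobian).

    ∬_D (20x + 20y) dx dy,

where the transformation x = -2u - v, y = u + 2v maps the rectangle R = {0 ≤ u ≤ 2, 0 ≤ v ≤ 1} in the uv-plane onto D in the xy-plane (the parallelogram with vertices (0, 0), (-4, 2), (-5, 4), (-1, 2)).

Compute the Jacobian determinant of (x, y) with respect to (u, v):

    ∂(x,y)/∂(u,v) = | -2  -1 | = (-2)(2) - (-1)(1) = -3.
                   | 1  2 |

Its absolute value is |J| = 3 (the area scaling factor).

Substituting x = -2u - v, y = u + 2v into the integrand,

    20x + 20y → -20u + 20v,

so the integral becomes

    ∬_R (-20u + 20v) · |J| du dv = ∫_0^2 ∫_0^1 (-60u + 60v) dv du.

Inner (v): 30 - 60u.
Outer (u): -60.

Therefore ∬_D (20x + 20y) dx dy = -60.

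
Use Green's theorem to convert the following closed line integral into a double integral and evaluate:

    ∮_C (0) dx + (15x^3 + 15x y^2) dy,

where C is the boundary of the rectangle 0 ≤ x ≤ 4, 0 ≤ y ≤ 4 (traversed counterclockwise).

Green's theorem converts the closed line integral into a double integral over the enclosed region D:

    ∮_C P dx + Q dy = ∬_D (∂Q/∂x - ∂P/∂y) dA.

Here P = 0, Q = 15x^3 + 15x y^2, so

    ∂Q/∂x = 45x^2 + 15y^2,    ∂P/∂y = 0,
    ∂Q/∂x - ∂P/∂y = 45x^2 + 15y^2.

D is the region 0 ≤ x ≤ 4, 0 ≤ y ≤ 4. Evaluating the double integral:

    ∬_D (45x^2 + 15y^2) dA = ∫_0^{4} ∫_0^{4} (45x^2 + 15y^2) dy dx.

Inner (y from 0 to 4): 180x^2 + 320.
Outer (x from 0 to 4): 5120.

Therefore ∮_C P dx + Q dy = 5120.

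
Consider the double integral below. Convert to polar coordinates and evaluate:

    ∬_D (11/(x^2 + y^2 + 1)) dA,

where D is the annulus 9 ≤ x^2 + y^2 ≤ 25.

The region D is 3 ≤ r ≤ 5, 0 ≤ θ ≤ 2π in polar coordinates, where x = r cos(θ), y = r sin(θ), and dA = r dr dθ.

Under the substitution, the integrand becomes 11/(r^2 + 1), so

    ∬_D (11/(x^2 + y^2 + 1)) dA = ∫_{0}^{2π} ∫_{3}^{5} (11/(r^2 + 1)) · r dr dθ.

Inner integral (in r): ∫_{3}^{5} (11/(r^2 + 1)) · r dr = log(371293sqrt(65)/15625).

Outer integral (in θ): ∫_{0}^{2π} (log(371293sqrt(65)/15625)) dθ = log((371293sqrt(65)/15625)^(2π)).

Therefore ∬_D (11/(x^2 + y^2 + 1)) dA = log((371293sqrt(65)/15625)^(2π)).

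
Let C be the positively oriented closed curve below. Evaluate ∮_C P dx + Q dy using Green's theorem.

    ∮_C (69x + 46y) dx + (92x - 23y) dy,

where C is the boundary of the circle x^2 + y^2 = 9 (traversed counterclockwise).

Green's theorem converts the closed line integral into a double integral over the enclosed region D:

    ∮_C P dx + Q dy = ∬_D (∂Q/∂x - ∂P/∂y) dA.

Here P = 69x + 46y, Q = 92x - 23y, so

    ∂Q/∂x = 92,    ∂P/∂y = 46,
    ∂Q/∂x - ∂P/∂y = 46.

D is the region x^2 + y^2 ≤ 9. Evaluating the double integral:

In polar coordinates (x = r cos θ, y = r sin θ, dA = r dr dθ) the integrand becomes 46, so

    ∬_D (46) dA = ∫_0^{2π} ∫_0^{3} (46) · r dr dθ.

Inner (r from 0 to 3): 207.
Outer (θ from 0 to 2π): 414π.

Therefore ∮_C P dx + Q dy = 414π.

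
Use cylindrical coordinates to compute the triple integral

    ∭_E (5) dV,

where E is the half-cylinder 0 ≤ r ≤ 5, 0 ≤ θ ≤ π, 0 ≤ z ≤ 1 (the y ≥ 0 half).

In cylindrical coordinates, x = r cos(θ), y = r sin(θ), z = z, and dV = r dr dθ dz.

The integrand becomes 5, so

    ∭_E (5) dV = ∫_{0}^{π} ∫_{0}^{5} ∫_{0}^{1} (5) · r dz dr dθ.

Inner (z): 5r.
Middle (r from 0 to 5): 125/2.
Outer (θ): 125π/2.

Therefore the triple integral equals 125π/2.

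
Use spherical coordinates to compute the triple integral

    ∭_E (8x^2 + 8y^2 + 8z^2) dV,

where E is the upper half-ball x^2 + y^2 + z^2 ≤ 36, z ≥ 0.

In spherical coordinates, x = ρ sin(φ) cos(θ), y = ρ sin(φ) sin(θ), z = ρ cos(φ), and dV = ρ^2 sin(φ) dρ dφ dθ.

The integrand becomes 8ρ^2, so

    ∭_E (8x^2 + 8y^2 + 8z^2) dV = ∫_{0}^{2π} ∫_{0}^{π/2} ∫_{0}^{6} (8ρ^2) · ρ^2 sin(φ) dρ dφ dθ.

Inner (ρ): 62208sin(φ)/5.
Middle (φ): 62208/5.
Outer (θ): 124416π/5.

Therefore the triple integral equals 124416π/5.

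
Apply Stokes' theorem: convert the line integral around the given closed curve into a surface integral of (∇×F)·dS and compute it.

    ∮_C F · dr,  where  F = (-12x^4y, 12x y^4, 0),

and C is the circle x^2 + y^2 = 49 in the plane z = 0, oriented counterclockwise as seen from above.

Let S be the flat disk x^2 + y^2 ≤ 49 in the plane z = 0, with upward unit normal n̂ = ẑ. By Stokes' theorem,

    ∮_C F · dr = ∬_S (∇ × F) · n̂ dS = ∬_D (curl F)_z dA,

where D is the disk x^2 + y^2 ≤ 49.

Compute the curl of F = (-12x^4y, 12x y^4, 0):
    (∇ × F)_x = ∂F_z/∂y - ∂F_y/∂z = 0,
    (∇ × F)_y = ∂F_x/∂z - ∂F_z/∂x = 0,
    (∇ × F)_z = ∂F_y/∂x - ∂F_x/∂y = 12x^4 + 12y^4.

On z = 0, (curl F)_z = 12x^4 + 12y^4.

Convert to polar (x = r cos θ, y = r sin θ, dA = r dr dθ); the integrand becomes 12r^4(sin(θ)^4 + cos(θ)^4), so

    ∬_D (curl F)_z dA = ∫_0^{2π} ∫_0^{7} (12r^4(sin(θ)^4 + cos(θ)^4)) · r dr dθ.

Inner (r from 0 to 7): 235298sin(θ)^4 + 235298cos(θ)^4.
Outer (θ from 0 to 2π): 352947π.

Therefore ∮_C F · dr = 352947π.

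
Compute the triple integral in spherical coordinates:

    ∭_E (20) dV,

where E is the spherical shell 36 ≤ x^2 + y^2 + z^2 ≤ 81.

In spherical coordinates, x = ρ sin(φ) cos(θ), y = ρ sin(φ) sin(θ), z = ρ cos(φ), and dV = ρ^2 sin(φ) dρ dφ dθ.

The integrand becomes 20, so

    ∭_E (20) dV = ∫_{0}^{2π} ∫_{0}^{π} ∫_{6}^{9} (20) · ρ^2 sin(φ) dρ dφ dθ.

Inner (ρ): 3420sin(φ).
Middle (φ): 6840.
Outer (θ): 13680π.

Therefore the triple integral equals 13680π.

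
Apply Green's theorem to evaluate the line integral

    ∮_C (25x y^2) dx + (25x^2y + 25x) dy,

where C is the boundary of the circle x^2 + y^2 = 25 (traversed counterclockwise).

Green's theorem converts the closed line integral into a double integral over the enclosed region D:

    ∮_C P dx + Q dy = ∬_D (∂Q/∂x - ∂P/∂y) dA.

Here P = 25x y^2, Q = 25x^2y + 25x, so

    ∂Q/∂x = 50x y + 25,    ∂P/∂y = 50x y,
    ∂Q/∂x - ∂P/∂y = 25.

D is the region x^2 + y^2 ≤ 25. Evaluating the double integral:

In polar coordinates (x = r cos θ, y = r sin θ, dA = r dr dθ) the integrand becomes 25, so

    ∬_D (25) dA = ∫_0^{2π} ∫_0^{5} (25) · r dr dθ.

Inner (r from 0 to 5): 625/2.
Outer (θ from 0 to 2π): 625π.

Therefore ∮_C P dx + Q dy = 625π.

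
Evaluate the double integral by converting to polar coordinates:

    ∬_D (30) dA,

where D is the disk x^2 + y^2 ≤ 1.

The region D is 0 ≤ r ≤ 1, 0 ≤ θ ≤ 2π in polar coordinates, where x = r cos(θ), y = r sin(θ), and dA = r dr dθ.

Under the substitution, the integrand becomes 30, so

    ∬_D (30) dA = ∫_{0}^{2π} ∫_{0}^{1} (30) · r dr dθ.

Inner integral (in r): ∫_{0}^{1} (30) · r dr = 15.

Outer integral (in θ): ∫_{0}^{2π} (15) dθ = 30π.

Therefore ∬_D (30) dA = 30π.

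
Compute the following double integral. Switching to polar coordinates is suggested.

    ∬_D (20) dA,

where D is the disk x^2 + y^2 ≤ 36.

The region D is 0 ≤ r ≤ 6, 0 ≤ θ ≤ 2π in polar coordinates, where x = r cos(θ), y = r sin(θ), and dA = r dr dθ.

Under the substitution, the integrand becomes 20, so

    ∬_D (20) dA = ∫_{0}^{2π} ∫_{0}^{6} (20) · r dr dθ.

Inner integral (in r): ∫_{0}^{6} (20) · r dr = 360.

Outer integral (in θ): ∫_{0}^{2π} (360) dθ = 720π.

Therefore ∬_D (20) dA = 720π.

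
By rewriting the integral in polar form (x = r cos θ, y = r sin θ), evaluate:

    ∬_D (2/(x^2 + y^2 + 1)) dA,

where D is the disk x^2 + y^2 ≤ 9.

The region D is 0 ≤ r ≤ 3, 0 ≤ θ ≤ 2π in polar coordinates, where x = r cos(θ), y = r sin(θ), and dA = r dr dθ.

Under the substitution, the integrand becomes 2/(r^2 + 1), so

    ∬_D (2/(x^2 + y^2 + 1)) dA = ∫_{0}^{2π} ∫_{0}^{3} (2/(r^2 + 1)) · r dr dθ.

Inner integral (in r): ∫_{0}^{3} (2/(r^2 + 1)) · r dr = log(10).

Outer integral (in θ): ∫_{0}^{2π} (log(10)) dθ = 2π log(10).

Therefore ∬_D (2/(x^2 + y^2 + 1)) dA = 2π log(10).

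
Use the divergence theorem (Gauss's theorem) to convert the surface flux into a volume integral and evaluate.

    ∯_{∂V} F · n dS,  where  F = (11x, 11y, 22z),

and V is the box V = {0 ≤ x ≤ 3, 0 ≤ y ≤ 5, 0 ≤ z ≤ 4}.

By the divergence theorem,

    ∯_{∂V} F · n dS = ∭_V (∇ · F) dV.

Compute the divergence:
    ∇ · F = ∂F_x/∂x + ∂F_y/∂y + ∂F_z/∂z = 11 + 11 + 22 = 44.

V is a rectangular box, so dV = dx dy dz with 0 ≤ x ≤ 3, 0 ≤ y ≤ 5, 0 ≤ z ≤ 4.

Integrate (44) over V as an iterated integral:

    ∭_V (∇·F) dV = ∫_0^{3} ∫_0^{5} ∫_0^{4} (44) dz dy dx.

Inner (z from 0 to 4): 176.
Middle (y from 0 to 5): 880.
Outer (x from 0 to 3): 2640.

Therefore ∯_{∂V} F · n dS = 2640.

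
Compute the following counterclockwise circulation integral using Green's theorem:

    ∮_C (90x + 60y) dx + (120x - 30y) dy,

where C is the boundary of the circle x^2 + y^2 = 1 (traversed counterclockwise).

Green's theorem converts the closed line integral into a double integral over the enclosed region D:

    ∮_C P dx + Q dy = ∬_D (∂Q/∂x - ∂P/∂y) dA.

Here P = 90x + 60y, Q = 120x - 30y, so

    ∂Q/∂x = 120,    ∂P/∂y = 60,
    ∂Q/∂x - ∂P/∂y = 60.

D is the region x^2 + y^2 ≤ 1. Evaluating the double integral:

In polar coordinates (x = r cos θ, y = r sin θ, dA = r dr dθ) the integrand becomes 60, so

    ∬_D (60) dA = ∫_0^{2π} ∫_0^{1} (60) · r dr dθ.

Inner (r from 0 to 1): 30.
Outer (θ from 0 to 2π): 60π.

Therefore ∮_C P dx + Q dy = 60π.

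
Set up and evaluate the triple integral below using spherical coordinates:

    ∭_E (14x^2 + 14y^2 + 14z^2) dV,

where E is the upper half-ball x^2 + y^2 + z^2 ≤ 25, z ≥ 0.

In spherical coordinates, x = ρ sin(φ) cos(θ), y = ρ sin(φ) sin(θ), z = ρ cos(φ), and dV = ρ^2 sin(φ) dρ dφ dθ.

The integrand becomes 14ρ^2, so

    ∭_E (14x^2 + 14y^2 + 14z^2) dV = ∫_{0}^{2π} ∫_{0}^{π/2} ∫_{0}^{5} (14ρ^2) · ρ^2 sin(φ) dρ dφ dθ.

Inner (ρ): 8750sin(φ).
Middle (φ): 8750.
Outer (θ): 17500π.

Therefore the triple integral equals 17500π.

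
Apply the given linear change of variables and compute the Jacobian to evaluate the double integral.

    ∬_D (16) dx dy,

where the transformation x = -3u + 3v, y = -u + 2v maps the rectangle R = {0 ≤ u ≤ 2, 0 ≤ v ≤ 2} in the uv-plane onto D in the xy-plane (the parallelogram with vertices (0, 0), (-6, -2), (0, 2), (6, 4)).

Compute the Jacobian determinant of (x, y) with respect to (u, v):

    ∂(x,y)/∂(u,v) = | -3  3 | = (-3)(2) - (3)(-1) = -3.
                   | -1  2 |

Its absolute value is |J| = 3 (the area scaling factor).

Substituting x = -3u + 3v, y = -u + 2v into the integrand,

    16 → 16,

so the integral becomes

    ∬_R (16) · |J| du dv = ∫_0^2 ∫_0^2 (48) dv du.

Inner (v): 96.
Outer (u): 192.

Therefore ∬_D (16) dx dy = 192.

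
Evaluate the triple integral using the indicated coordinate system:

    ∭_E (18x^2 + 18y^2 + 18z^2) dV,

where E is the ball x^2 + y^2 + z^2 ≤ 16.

In spherical coordinates, x = ρ sin(φ) cos(θ), y = ρ sin(φ) sin(θ), z = ρ cos(φ), and dV = ρ^2 sin(φ) dρ dφ dθ.

The integrand becomes 18ρ^2, so

    ∭_E (18x^2 + 18y^2 + 18z^2) dV = ∫_{0}^{2π} ∫_{0}^{π} ∫_{0}^{4} (18ρ^2) · ρ^2 sin(φ) dρ dφ dθ.

Inner (ρ): 18432sin(φ)/5.
Middle (φ): 36864/5.
Outer (θ): 73728π/5.

Therefore the triple integral equals 73728π/5.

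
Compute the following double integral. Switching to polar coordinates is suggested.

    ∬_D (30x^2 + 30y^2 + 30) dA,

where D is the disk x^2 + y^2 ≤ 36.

The region D is 0 ≤ r ≤ 6, 0 ≤ θ ≤ 2π in polar coordinates, where x = r cos(θ), y = r sin(θ), and dA = r dr dθ.

Under the substitution, the integrand becomes 30r^2 + 30, so

    ∬_D (30x^2 + 30y^2 + 30) dA = ∫_{0}^{2π} ∫_{0}^{6} (30r^2 + 30) · r dr dθ.

Inner integral (in r): ∫_{0}^{6} (30r^2 + 30) · r dr = 10260.

Outer integral (in θ): ∫_{0}^{2π} (10260) dθ = 20520π.

Therefore ∬_D (30x^2 + 30y^2 + 30) dA = 20520π.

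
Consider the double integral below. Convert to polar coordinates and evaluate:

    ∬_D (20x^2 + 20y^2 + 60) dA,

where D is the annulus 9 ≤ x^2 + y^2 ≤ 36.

The region D is 3 ≤ r ≤ 6, 0 ≤ θ ≤ 2π in polar coordinates, where x = r cos(θ), y = r sin(θ), and dA = r dr dθ.

Under the substitution, the integrand becomes 20r^2 + 60, so

    ∬_D (20x^2 + 20y^2 + 60) dA = ∫_{0}^{2π} ∫_{3}^{6} (20r^2 + 60) · r dr dθ.

Inner integral (in r): ∫_{3}^{6} (20r^2 + 60) · r dr = 6885.

Outer integral (in θ): ∫_{0}^{2π} (6885) dθ = 13770π.

Therefore ∬_D (20x^2 + 20y^2 + 60) dA = 13770π.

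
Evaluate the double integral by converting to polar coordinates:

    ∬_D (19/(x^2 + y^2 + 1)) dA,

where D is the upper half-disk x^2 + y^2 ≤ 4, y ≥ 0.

The region D is 0 ≤ r ≤ 2, 0 ≤ θ ≤ π in polar coordinates, where x = r cos(θ), y = r sin(θ), and dA = r dr dθ.

Under the substitution, the integrand becomes 19/(r^2 + 1), so

    ∬_D (19/(x^2 + y^2 + 1)) dA = ∫_{0}^{π} ∫_{0}^{2} (19/(r^2 + 1)) · r dr dθ.

Inner integral (in r): ∫_{0}^{2} (19/(r^2 + 1)) · r dr = 19log(5)/2.

Outer integral (in θ): ∫_{0}^{π} (19log(5)/2) dθ = 19π log(5)/2.

Therefore ∬_D (19/(x^2 + y^2 + 1)) dA = 19π log(5)/2.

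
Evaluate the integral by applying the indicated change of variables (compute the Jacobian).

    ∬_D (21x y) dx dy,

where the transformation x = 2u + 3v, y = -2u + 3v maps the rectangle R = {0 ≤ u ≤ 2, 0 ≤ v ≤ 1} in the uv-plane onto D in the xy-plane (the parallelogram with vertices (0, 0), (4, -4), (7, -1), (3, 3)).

Compute the Jacobian determinant of (x, y) with respect to (u, v):

    ∂(x,y)/∂(u,v) = | 2  3 | = (2)(3) - (3)(-2) = 12.
                   | -2  3 |

Its absolute value is |J| = 12 (the area scaling factor).

Substituting x = 2u + 3v, y = -2u + 3v into the integrand,

    21x y → -84u^2 + 189v^2,

so the integral becomes

    ∬_R (-84u^2 + 189v^2) · |J| du dv = ∫_0^2 ∫_0^1 (-1008u^2 + 2268v^2) dv du.

Inner (v): 756 - 1008u^2.
Outer (u): -1176.

Therefore ∬_D (21x y) dx dy = -1176.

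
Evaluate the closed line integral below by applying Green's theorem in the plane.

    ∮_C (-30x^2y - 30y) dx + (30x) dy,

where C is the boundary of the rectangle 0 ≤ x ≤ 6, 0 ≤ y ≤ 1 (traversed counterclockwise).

Green's theorem converts the closed line integral into a double integral over the enclosed region D:

    ∮_C P dx + Q dy = ∬_D (∂Q/∂x - ∂P/∂y) dA.

Here P = -30x^2y - 30y, Q = 30x, so

    ∂Q/∂x = 30,    ∂P/∂y = -30x^2 - 30,
    ∂Q/∂x - ∂P/∂y = 30x^2 + 60.

D is the region 0 ≤ x ≤ 6, 0 ≤ y ≤ 1. Evaluating the double integral:

    ∬_D (30x^2 + 60) dA = ∫_0^{6} ∫_0^{1} (30x^2 + 60) dy dx.

Inner (y from 0 to 1): 30x^2 + 60.
Outer (x from 0 to 6): 2520.

Therefore ∮_C P dx + Q dy = 2520.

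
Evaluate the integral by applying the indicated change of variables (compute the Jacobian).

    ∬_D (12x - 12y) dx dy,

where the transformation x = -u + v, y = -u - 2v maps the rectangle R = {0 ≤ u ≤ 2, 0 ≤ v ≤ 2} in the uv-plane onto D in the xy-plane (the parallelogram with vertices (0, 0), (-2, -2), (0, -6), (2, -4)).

Compute the Jacobian determinant of (x, y) with respect to (u, v):

    ∂(x,y)/∂(u,v) = | -1  1 | = (-1)(-2) - (1)(-1) = 3.
                   | -1  -2 |

Its absolute value is |J| = 3 (the area scaling factor).

Substituting x = -u + v, y = -u - 2v into the integrand,

    12x - 12y → 36v,

so the integral becomes

    ∬_R (36v) · |J| du dv = ∫_0^2 ∫_0^2 (108v) dv du.

Inner (v): 216.
Outer (u): 432.

Therefore ∬_D (12x - 12y) dx dy = 432.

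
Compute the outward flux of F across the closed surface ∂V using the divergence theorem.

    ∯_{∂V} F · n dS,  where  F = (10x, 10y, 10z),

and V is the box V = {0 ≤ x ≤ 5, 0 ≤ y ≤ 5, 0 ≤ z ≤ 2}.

By the divergence theorem,

    ∯_{∂V} F · n dS = ∭_V (∇ · F) dV.

Compute the divergence:
    ∇ · F = ∂F_x/∂x + ∂F_y/∂y + ∂F_z/∂z = 10 + 10 + 10 = 30.

V is a rectangular box, so dV = dx dy dz with 0 ≤ x ≤ 5, 0 ≤ y ≤ 5, 0 ≤ z ≤ 2.

Integrate (30) over V as an iterated integral:

    ∭_V (∇·F) dV = ∫_0^{5} ∫_0^{5} ∫_0^{2} (30) dz dy dx.

Inner (z from 0 to 2): 60.
Middle (y from 0 to 5): 300.
Outer (x from 0 to 5): 1500.

Therefore ∯_{∂V} F · n dS = 1500.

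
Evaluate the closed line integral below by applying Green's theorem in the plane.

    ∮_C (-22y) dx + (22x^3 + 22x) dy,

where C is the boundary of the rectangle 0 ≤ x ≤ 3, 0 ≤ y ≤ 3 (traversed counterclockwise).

Green's theorem converts the closed line integral into a double integral over the enclosed region D:

    ∮_C P dx + Q dy = ∬_D (∂Q/∂x - ∂P/∂y) dA.

Here P = -22y, Q = 22x^3 + 22x, so

    ∂Q/∂x = 66x^2 + 22,    ∂P/∂y = -22,
    ∂Q/∂x - ∂P/∂y = 66x^2 + 44.

D is the region 0 ≤ x ≤ 3, 0 ≤ y ≤ 3. Evaluating the double integral:

    ∬_D (66x^2 + 44) dA = ∫_0^{3} ∫_0^{3} (66x^2 + 44) dy dx.

Inner (y from 0 to 3): 198x^2 + 132.
Outer (x from 0 to 3): 2178.

Therefore ∮_C P dx + Q dy = 2178.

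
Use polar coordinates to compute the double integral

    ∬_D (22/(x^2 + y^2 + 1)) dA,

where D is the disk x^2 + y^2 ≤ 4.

The region D is 0 ≤ r ≤ 2, 0 ≤ θ ≤ 2π in polar coordinates, where x = r cos(θ), y = r sin(θ), and dA = r dr dθ.

Under the substitution, the integrand becomes 22/(r^2 + 1), so

    ∬_D (22/(x^2 + y^2 + 1)) dA = ∫_{0}^{2π} ∫_{0}^{2} (22/(r^2 + 1)) · r dr dθ.

Inner integral (in r): ∫_{0}^{2} (22/(r^2 + 1)) · r dr = log(48828125).

Outer integral (in θ): ∫_{0}^{2π} (log(48828125)) dθ = 22π log(5).

Therefore ∬_D (22/(x^2 + y^2 + 1)) dA = 22π log(5).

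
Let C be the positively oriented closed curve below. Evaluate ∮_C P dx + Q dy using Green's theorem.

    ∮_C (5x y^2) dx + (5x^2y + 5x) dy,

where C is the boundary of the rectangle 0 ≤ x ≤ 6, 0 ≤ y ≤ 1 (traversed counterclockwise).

Green's theorem converts the closed line integral into a double integral over the enclosed region D:

    ∮_C P dx + Q dy = ∬_D (∂Q/∂x - ∂P/∂y) dA.

Here P = 5x y^2, Q = 5x^2y + 5x, so

    ∂Q/∂x = 10x y + 5,    ∂P/∂y = 10x y,
    ∂Q/∂x - ∂P/∂y = 5.

D is the region 0 ≤ x ≤ 6, 0 ≤ y ≤ 1. Evaluating the double integral:

    ∬_D (5) dA = ∫_0^{6} ∫_0^{1} (5) dy dx.

Inner (y from 0 to 1): 5.
Outer (x from 0 to 6): 30.

Therefore ∮_C P dx + Q dy = 30.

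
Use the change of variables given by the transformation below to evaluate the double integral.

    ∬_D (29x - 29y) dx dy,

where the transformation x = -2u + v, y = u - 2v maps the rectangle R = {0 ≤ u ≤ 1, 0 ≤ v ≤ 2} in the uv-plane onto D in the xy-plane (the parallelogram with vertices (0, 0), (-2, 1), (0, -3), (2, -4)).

Compute the Jacobian determinant of (x, y) with respect to (u, v):

    ∂(x,y)/∂(u,v) = | -2  1 | = (-2)(-2) - (1)(1) = 3.
                   | 1  -2 |

Its absolute value is |J| = 3 (the area scaling factor).

Substituting x = -2u + v, y = u - 2v into the integrand,

    29x - 29y → -87u + 87v,

so the integral becomes

    ∬_R (-87u + 87v) · |J| du dv = ∫_0^1 ∫_0^2 (-261u + 261v) dv du.

Inner (v): 522 - 522u.
Outer (u): 261.

Therefore ∬_D (29x - 29y) dx dy = 261.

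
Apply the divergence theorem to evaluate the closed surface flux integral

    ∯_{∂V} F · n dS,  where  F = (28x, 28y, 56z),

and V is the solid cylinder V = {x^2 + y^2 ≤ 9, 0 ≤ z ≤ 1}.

By the divergence theorem,

    ∯_{∂V} F · n dS = ∭_V (∇ · F) dV.

Compute the divergence:
    ∇ · F = ∂F_x/∂x + ∂F_y/∂y + ∂F_z/∂z = 28 + 28 + 56 = 112.

In cylindrical coordinates, x = r cos(θ), y = r sin(θ), z = z, dV = r dr dθ dz, with 0 ≤ r ≤ 3, 0 ≤ θ ≤ 2π, 0 ≤ z ≤ 1.

The integrand, after substitution and multiplying by the volume element, becomes (112) · r, so

    ∭_V (∇·F) dV = ∫_0^{2π} ∫_0^{3} ∫_0^{1} (112) · r dz dr dθ.

Inner (z from 0 to 1): 112r.
Middle (r from 0 to 3): 504.
Outer (θ from 0 to 2π): 1008π.

Therefore ∯_{∂V} F · n dS = 1008π.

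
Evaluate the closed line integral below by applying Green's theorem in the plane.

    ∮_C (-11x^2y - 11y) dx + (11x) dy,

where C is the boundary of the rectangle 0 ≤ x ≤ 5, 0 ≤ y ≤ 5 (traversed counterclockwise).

Green's theorem converts the closed line integral into a double integral over the enclosed region D:

    ∮_C P dx + Q dy = ∬_D (∂Q/∂x - ∂P/∂y) dA.

Here P = -11x^2y - 11y, Q = 11x, so

    ∂Q/∂x = 11,    ∂P/∂y = -11x^2 - 11,
    ∂Q/∂x - ∂P/∂y = 11x^2 + 22.

D is the region 0 ≤ x ≤ 5, 0 ≤ y ≤ 5. Evaluating the double integral:

    ∬_D (11x^2 + 22) dA = ∫_0^{5} ∫_0^{5} (11x^2 + 22) dy dx.

Inner (y from 0 to 5): 55x^2 + 110.
Outer (x from 0 to 5): 8525/3.

Therefore ∮_C P dx + Q dy = 8525/3.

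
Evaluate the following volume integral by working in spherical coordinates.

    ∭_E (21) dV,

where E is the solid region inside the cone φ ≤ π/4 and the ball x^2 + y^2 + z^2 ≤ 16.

In spherical coordinates, x = ρ sin(φ) cos(θ), y = ρ sin(φ) sin(θ), z = ρ cos(φ), and dV = ρ^2 sin(φ) dρ dφ dθ.

The integrand becomes 21, so

    ∭_E (21) dV = ∫_{0}^{2π} ∫_{0}^{π/4} ∫_{0}^{4} (21) · ρ^2 sin(φ) dρ dφ dθ.

Inner (ρ): 448sin(φ).
Middle (φ): 448 - 224sqrt(2).
Outer (θ): 448π (2 - sqrt(2)).

Therefore the triple integral equals 448π (2 - sqrt(2)).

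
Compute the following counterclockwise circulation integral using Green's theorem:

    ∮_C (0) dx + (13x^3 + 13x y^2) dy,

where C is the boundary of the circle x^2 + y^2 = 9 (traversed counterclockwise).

Green's theorem converts the closed line integral into a double integral over the enclosed region D:

    ∮_C P dx + Q dy = ∬_D (∂Q/∂x - ∂P/∂y) dA.

Here P = 0, Q = 13x^3 + 13x y^2, so

    ∂Q/∂x = 39x^2 + 13y^2,    ∂P/∂y = 0,
    ∂Q/∂x - ∂P/∂y = 39x^2 + 13y^2.

D is the region x^2 + y^2 ≤ 9. Evaluating the double integral:

In polar coordinates (x = r cos θ, y = r sin θ, dA = r dr dθ) the integrand becomes 13r^2(cos(2θ) + 2), so

    ∬_D (39x^2 + 13y^2) dA = ∫_0^{2π} ∫_0^{3} (13r^2(cos(2θ) + 2)) · r dr dθ.

Inner (r from 0 to 3): 1053cos(2θ)/4 + 1053/2.
Outer (θ from 0 to 2π): 1053π.

Therefore ∮_C P dx + Q dy = 1053π.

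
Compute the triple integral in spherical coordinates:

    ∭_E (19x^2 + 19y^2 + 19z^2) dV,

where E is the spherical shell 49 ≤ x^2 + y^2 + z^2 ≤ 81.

In spherical coordinates, x = ρ sin(φ) cos(θ), y = ρ sin(φ) sin(θ), z = ρ cos(φ), and dV = ρ^2 sin(φ) dρ dφ dθ.

The integrand becomes 19ρ^2, so

    ∭_E (19x^2 + 19y^2 + 19z^2) dV = ∫_{0}^{2π} ∫_{0}^{π} ∫_{7}^{9} (19ρ^2) · ρ^2 sin(φ) dρ dφ dθ.

Inner (ρ): 802598sin(φ)/5.
Middle (φ): 1605196/5.
Outer (θ): 3210392π/5.

Therefore the triple integral equals 3210392π/5.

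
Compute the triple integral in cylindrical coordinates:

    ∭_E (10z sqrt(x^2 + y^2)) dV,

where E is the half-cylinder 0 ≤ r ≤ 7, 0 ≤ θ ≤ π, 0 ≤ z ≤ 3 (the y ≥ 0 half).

In cylindrical coordinates, x = r cos(θ), y = r sin(θ), z = z, and dV = r dr dθ dz.

The integrand becomes 10r z, so

    ∭_E (10z sqrt(x^2 + y^2)) dV = ∫_{0}^{π} ∫_{0}^{7} ∫_{0}^{3} (10r z) · r dz dr dθ.

Inner (z): 45r^2.
Middle (r from 0 to 7): 5145.
Outer (θ): 5145π.

Therefore the triple integral equals 5145π.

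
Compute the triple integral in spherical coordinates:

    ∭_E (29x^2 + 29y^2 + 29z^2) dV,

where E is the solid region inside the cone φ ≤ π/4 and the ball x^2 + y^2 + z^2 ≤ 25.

In spherical coordinates, x = ρ sin(φ) cos(θ), y = ρ sin(φ) sin(θ), z = ρ cos(φ), and dV = ρ^2 sin(φ) dρ dφ dθ.

The integrand becomes 29ρ^2, so

    ∭_E (29x^2 + 29y^2 + 29z^2) dV = ∫_{0}^{2π} ∫_{0}^{π/4} ∫_{0}^{5} (29ρ^2) · ρ^2 sin(φ) dρ dφ dθ.

Inner (ρ): 18125sin(φ).
Middle (φ): 18125 - 18125sqrt(2)/2.
Outer (θ): 18125π (2 - sqrt(2)).

Therefore the triple integral equals 18125π (2 - sqrt(2)).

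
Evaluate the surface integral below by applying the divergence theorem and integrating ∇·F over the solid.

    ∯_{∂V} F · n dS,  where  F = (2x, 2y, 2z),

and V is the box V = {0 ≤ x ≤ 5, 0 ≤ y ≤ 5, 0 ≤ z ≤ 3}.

By the divergence theorem,

    ∯_{∂V} F · n dS = ∭_V (∇ · F) dV.

Compute the divergence:
    ∇ · F = ∂F_x/∂x + ∂F_y/∂y + ∂F_z/∂z = 2 + 2 + 2 = 6.

V is a rectangular box, so dV = dx dy dz with 0 ≤ x ≤ 5, 0 ≤ y ≤ 5, 0 ≤ z ≤ 3.

Integrate (6) over V as an iterated integral:

    ∭_V (∇·F) dV = ∫_0^{5} ∫_0^{5} ∫_0^{3} (6) dz dy dx.

Inner (z from 0 to 3): 18.
Middle (y from 0 to 5): 90.
Outer (x from 0 to 5): 450.

Therefore ∯_{∂V} F · n dS = 450.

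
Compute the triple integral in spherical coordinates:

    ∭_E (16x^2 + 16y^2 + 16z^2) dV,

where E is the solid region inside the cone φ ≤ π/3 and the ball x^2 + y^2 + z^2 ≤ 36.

In spherical coordinates, x = ρ sin(φ) cos(θ), y = ρ sin(φ) sin(θ), z = ρ cos(φ), and dV = ρ^2 sin(φ) dρ dφ dθ.

The integrand becomes 16ρ^2, so

    ∭_E (16x^2 + 16y^2 + 16z^2) dV = ∫_{0}^{2π} ∫_{0}^{π/3} ∫_{0}^{6} (16ρ^2) · ρ^2 sin(φ) dρ dφ dθ.

Inner (ρ): 124416sin(φ)/5.
Middle (φ): 62208/5.
Outer (θ): 124416π/5.

Therefore the triple integral equals 124416π/5.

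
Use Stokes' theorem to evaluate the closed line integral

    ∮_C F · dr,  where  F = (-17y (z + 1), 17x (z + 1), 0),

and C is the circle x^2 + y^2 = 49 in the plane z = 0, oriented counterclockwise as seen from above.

Let S be the flat disk x^2 + y^2 ≤ 49 in the plane z = 0, with upward unit normal n̂ = ẑ. By Stokes' theorem,

    ∮_C F · dr = ∬_S (∇ × F) · n̂ dS = ∬_D (curl F)_z dA,

where D is the disk x^2 + y^2 ≤ 49.

Compute the curl of F = (-17y (z + 1), 17x (z + 1), 0):
    (∇ × F)_x = ∂F_z/∂y - ∂F_y/∂z = -17x,
    (∇ × F)_y = ∂F_x/∂z - ∂F_z/∂x = -17y,
    (∇ × F)_z = ∂F_y/∂x - ∂F_x/∂y = 34z + 34.

On z = 0, (curl F)_z = 34.

Convert to polar (x = r cos θ, y = r sin θ, dA = r dr dθ); the integrand becomes 34, so

    ∬_D (curl F)_z dA = ∫_0^{2π} ∫_0^{7} (34) · r dr dθ.

Inner (r from 0 to 7): 833.
Outer (θ from 0 to 2π): 1666π.

Therefore ∮_C F · dr = 1666π.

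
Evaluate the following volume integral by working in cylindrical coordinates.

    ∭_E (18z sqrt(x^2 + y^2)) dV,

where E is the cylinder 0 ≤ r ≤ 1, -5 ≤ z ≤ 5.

In cylindrical coordinates, x = r cos(θ), y = r sin(θ), z = z, and dV = r dr dθ dz.

The integrand becomes 18r z, so

    ∭_E (18z sqrt(x^2 + y^2)) dV = ∫_{0}^{2π} ∫_{0}^{1} ∫_{-5}^{5} (18r z) · r dz dr dθ.

Inner (z): 0.
Middle (r from 0 to 1): 0.
Outer (θ): 0.

Therefore the triple integral equals 0.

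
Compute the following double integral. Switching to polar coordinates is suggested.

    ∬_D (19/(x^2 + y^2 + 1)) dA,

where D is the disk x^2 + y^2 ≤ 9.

The region D is 0 ≤ r ≤ 3, 0 ≤ θ ≤ 2π in polar coordinates, where x = r cos(θ), y = r sin(θ), and dA = r dr dθ.

Under the substitution, the integrand becomes 19/(r^2 + 1), so

    ∬_D (19/(x^2 + y^2 + 1)) dA = ∫_{0}^{2π} ∫_{0}^{3} (19/(r^2 + 1)) · r dr dθ.

Inner integral (in r): ∫_{0}^{3} (19/(r^2 + 1)) · r dr = 19log(10)/2.

Outer integral (in θ): ∫_{0}^{2π} (19log(10)/2) dθ = 19π log(10).

Therefore ∬_D (19/(x^2 + y^2 + 1)) dA = 19π log(10).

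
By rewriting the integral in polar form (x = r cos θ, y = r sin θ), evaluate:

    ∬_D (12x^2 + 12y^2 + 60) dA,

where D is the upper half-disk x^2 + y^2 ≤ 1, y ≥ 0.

The region D is 0 ≤ r ≤ 1, 0 ≤ θ ≤ π in polar coordinates, where x = r cos(θ), y = r sin(θ), and dA = r dr dθ.

Under the substitution, the integrand becomes 12r^2 + 60, so

    ∬_D (12x^2 + 12y^2 + 60) dA = ∫_{0}^{π} ∫_{0}^{1} (12r^2 + 60) · r dr dθ.

Inner integral (in r): ∫_{0}^{1} (12r^2 + 60) · r dr = 33.

Outer integral (in θ): ∫_{0}^{π} (33) dθ = 33π.

Therefore ∬_D (12x^2 + 12y^2 + 60) dA = 33π.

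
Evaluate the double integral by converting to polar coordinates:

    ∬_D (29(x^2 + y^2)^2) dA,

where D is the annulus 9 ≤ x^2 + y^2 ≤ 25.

The region D is 3 ≤ r ≤ 5, 0 ≤ θ ≤ 2π in polar coordinates, where x = r cos(θ), y = r sin(θ), and dA = r dr dθ.

Under the substitution, the integrand becomes 29r^4, so

    ∬_D (29(x^2 + y^2)^2) dA = ∫_{0}^{2π} ∫_{3}^{5} (29r^4) · r dr dθ.

Inner integral (in r): ∫_{3}^{5} (29r^4) · r dr = 215992/3.

Outer integral (in θ): ∫_{0}^{2π} (215992/3) dθ = 431984π/3.

Therefore ∬_D (29(x^2 + y^2)^2) dA = 431984π/3.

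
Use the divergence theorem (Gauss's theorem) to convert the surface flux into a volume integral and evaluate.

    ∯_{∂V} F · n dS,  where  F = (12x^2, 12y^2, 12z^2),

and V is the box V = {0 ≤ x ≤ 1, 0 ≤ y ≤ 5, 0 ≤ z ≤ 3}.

By the divergence theorem,

    ∯_{∂V} F · n dS = ∭_V (∇ · F) dV.

Compute the divergence:
    ∇ · F = ∂F_x/∂x + ∂F_y/∂y + ∂F_z/∂z = 24x + 24y + 24z.

V is a rectangular box, so dV = dx dy dz with 0 ≤ x ≤ 1, 0 ≤ y ≤ 5, 0 ≤ z ≤ 3.

Integrate (24x + 24y + 24z) over V as an iterated integral:

    ∭_V (∇·F) dV = ∫_0^{1} ∫_0^{5} ∫_0^{3} (24x + 24y + 24z) dz dy dx.

Inner (z from 0 to 3): 72x + 72y + 108.
Middle (y from 0 to 5): 360x + 1440.
Outer (x from 0 to 1): 1620.

Therefore ∯_{∂V} F · n dS = 1620.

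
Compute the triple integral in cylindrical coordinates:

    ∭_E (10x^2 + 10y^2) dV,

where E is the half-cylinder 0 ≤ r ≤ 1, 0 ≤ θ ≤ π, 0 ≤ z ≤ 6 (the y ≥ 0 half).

In cylindrical coordinates, x = r cos(θ), y = r sin(θ), z = z, and dV = r dr dθ dz.

The integrand becomes 10r^2, so

    ∭_E (10x^2 + 10y^2) dV = ∫_{0}^{π} ∫_{0}^{1} ∫_{0}^{6} (10r^2) · r dz dr dθ.

Inner (z): 60r^3.
Middle (r from 0 to 1): 15.
Outer (θ): 15π.

Therefore the triple integral equals 15π.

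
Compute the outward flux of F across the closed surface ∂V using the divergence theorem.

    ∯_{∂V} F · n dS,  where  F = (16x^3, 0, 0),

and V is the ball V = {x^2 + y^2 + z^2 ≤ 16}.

By the divergence theorem,

    ∯_{∂V} F · n dS = ∭_V (∇ · F) dV.

Compute the divergence:
    ∇ · F = ∂F_x/∂x + ∂F_y/∂y + ∂F_z/∂z = 48x^2 + 0 + 0 = 48x^2.

In spherical coordinates, x = ρ sin(φ) cos(θ), y = ρ sin(φ) sin(θ), z = ρ cos(φ), dV = ρ^2 sin(φ) dρ dφ dθ, with 0 ≤ ρ ≤ 4, 0 ≤ φ ≤ π, 0 ≤ θ ≤ 2π.

The integrand, after substitution and multiplying by the volume element, becomes (48ρ^2sin(φ)^2cos(θ)^2) · ρ^2 sin(φ), so

    ∭_V (∇·F) dV = ∫_0^{2π} ∫_0^{π} ∫_0^{4} (48ρ^2sin(φ)^2cos(θ)^2) · ρ^2 sin(φ) dρ dφ dθ.

Inner (ρ from 0 to 4): 49152sin(φ)^3cos(θ)^2/5.
Middle (φ from 0 to π): 65536cos(θ)^2/5.
Outer (θ from 0 to 2π): 65536π/5.

Therefore ∯_{∂V} F · n dS = 65536π/5.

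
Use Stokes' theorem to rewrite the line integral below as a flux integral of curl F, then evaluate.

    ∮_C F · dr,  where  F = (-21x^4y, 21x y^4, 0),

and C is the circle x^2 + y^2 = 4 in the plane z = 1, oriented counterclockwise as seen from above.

Let S be the flat disk x^2 + y^2 ≤ 4 in the plane z = 1, with upward unit normal n̂ = ẑ. By Stokes' theorem,

    ∮_C F · dr = ∬_S (∇ × F) · n̂ dS = ∬_D (curl F)_z dA,

where D is the disk x^2 + y^2 ≤ 4.

Compute the curl of F = (-21x^4y, 21x y^4, 0):
    (∇ × F)_x = ∂F_z/∂y - ∂F_y/∂z = 0,
    (∇ × F)_y = ∂F_x/∂z - ∂F_z/∂x = 0,
    (∇ × F)_z = ∂F_y/∂x - ∂F_x/∂y = 21x^4 + 21y^4.

On z = 1, (curl F)_z = 21x^4 + 21y^4.

Convert to polar (x = r cos θ, y = r sin θ, dA = r dr dθ); the integrand becomes 21r^4(sin(θ)^4 + cos(θ)^4), so

    ∬_D (curl F)_z dA = ∫_0^{2π} ∫_0^{2} (21r^4(sin(θ)^4 + cos(θ)^4)) · r dr dθ.

Inner (r from 0 to 2): 224sin(θ)^4 + 224cos(θ)^4.
Outer (θ from 0 to 2π): 336π.

Therefore ∮_C F · dr = 336π.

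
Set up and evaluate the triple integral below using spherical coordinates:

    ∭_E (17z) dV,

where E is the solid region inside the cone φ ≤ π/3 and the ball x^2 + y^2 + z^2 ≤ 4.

In spherical coordinates, x = ρ sin(φ) cos(θ), y = ρ sin(φ) sin(θ), z = ρ cos(φ), and dV = ρ^2 sin(φ) dρ dφ dθ.

The integrand becomes 17ρ cos(φ), so

    ∭_E (17z) dV = ∫_{0}^{2π} ∫_{0}^{π/3} ∫_{0}^{2} (17ρ cos(φ)) · ρ^2 sin(φ) dρ dφ dθ.

Inner (ρ): 34sin(2φ).
Middle (φ): 51/2.
Outer (θ): 51π.

Therefore the triple integral equals 51π.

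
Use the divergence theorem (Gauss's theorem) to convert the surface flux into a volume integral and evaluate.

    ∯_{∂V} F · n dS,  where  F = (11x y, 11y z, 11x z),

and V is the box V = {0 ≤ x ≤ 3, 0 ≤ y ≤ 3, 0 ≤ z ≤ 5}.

By the divergence theorem,

    ∯_{∂V} F · n dS = ∭_V (∇ · F) dV.

Compute the divergence:
    ∇ · F = ∂F_x/∂x + ∂F_y/∂y + ∂F_z/∂z = 11y + 11z + 11x = 11x + 11y + 11z.

V is a rectangular box, so dV = dx dy dz with 0 ≤ x ≤ 3, 0 ≤ y ≤ 3, 0 ≤ z ≤ 5.

Integrate (11x + 11y + 11z) over V as an iterated integral:

    ∭_V (∇·F) dV = ∫_0^{3} ∫_0^{3} ∫_0^{5} (11x + 11y + 11z) dz dy dx.

Inner (z from 0 to 5): 55x + 55y + 275/2.
Middle (y from 0 to 3): 165x + 660.
Outer (x from 0 to 3): 5445/2.

Therefore ∯_{∂V} F · n dS = 5445/2.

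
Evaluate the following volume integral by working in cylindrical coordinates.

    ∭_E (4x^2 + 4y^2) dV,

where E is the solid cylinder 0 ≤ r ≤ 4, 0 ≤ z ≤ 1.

In cylindrical coordinates, x = r cos(θ), y = r sin(θ), z = z, and dV = r dr dθ dz.

The integrand becomes 4r^2, so

    ∭_E (4x^2 + 4y^2) dV = ∫_{0}^{2π} ∫_{0}^{4} ∫_{0}^{1} (4r^2) · r dz dr dθ.

Inner (z): 4r^3.
Middle (r from 0 to 4): 256.
Outer (θ): 512π.

Therefore the triple integral equals 512π.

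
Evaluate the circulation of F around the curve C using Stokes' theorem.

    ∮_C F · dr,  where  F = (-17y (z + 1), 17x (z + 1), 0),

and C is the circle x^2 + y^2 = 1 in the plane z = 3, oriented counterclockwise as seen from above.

Let S be the flat disk x^2 + y^2 ≤ 1 in the plane z = 3, with upward unit normal n̂ = ẑ. By Stokes' theorem,

    ∮_C F · dr = ∬_S (∇ × F) · n̂ dS = ∬_D (curl F)_z dA,

where D is the disk x^2 + y^2 ≤ 1.

Compute the curl of F = (-17y (z + 1), 17x (z + 1), 0):
    (∇ × F)_x = ∂F_z/∂y - ∂F_y/∂z = -17x,
    (∇ × F)_y = ∂F_x/∂z - ∂F_z/∂x = -17y,
    (∇ × F)_z = ∂F_y/∂x - ∂F_x/∂y = 34z + 34.

On z = 3, (curl F)_z = 136.

Convert to polar (x = r cos θ, y = r sin θ, dA = r dr dθ); the integrand becomes 136, so

    ∬_D (curl F)_z dA = ∫_0^{2π} ∫_0^{1} (136) · r dr dθ.

Inner (r from 0 to 1): 68.
Outer (θ from 0 to 2π): 136π.

Therefore ∮_C F · dr = 136π.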